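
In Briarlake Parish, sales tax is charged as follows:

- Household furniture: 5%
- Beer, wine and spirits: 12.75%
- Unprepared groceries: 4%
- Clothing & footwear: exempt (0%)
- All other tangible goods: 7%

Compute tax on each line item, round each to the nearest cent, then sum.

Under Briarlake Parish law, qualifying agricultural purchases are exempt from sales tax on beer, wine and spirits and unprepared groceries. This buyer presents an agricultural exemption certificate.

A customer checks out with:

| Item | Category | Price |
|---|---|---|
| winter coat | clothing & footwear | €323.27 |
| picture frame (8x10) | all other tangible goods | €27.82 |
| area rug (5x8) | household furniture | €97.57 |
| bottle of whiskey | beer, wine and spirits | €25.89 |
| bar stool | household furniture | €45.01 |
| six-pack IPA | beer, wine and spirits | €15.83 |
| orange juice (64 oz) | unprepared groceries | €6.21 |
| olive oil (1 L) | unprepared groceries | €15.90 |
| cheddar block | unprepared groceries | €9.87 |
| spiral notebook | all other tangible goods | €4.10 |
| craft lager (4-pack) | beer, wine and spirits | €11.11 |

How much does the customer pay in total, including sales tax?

Winter coat €323.27: clothing & footwear → 0% → €0.00
Picture frame (8x10) €27.82: all other tangible goods → 7% → €1.95
Area rug (5x8) €97.57: household furniture → 5% → €4.88
Bottle of whiskey €25.89: beer, wine and spirits, buyer-exempt → 0% → €0.00
Bar stool €45.01: household furniture → 5% → €2.25
Six-pack IPA €15.83: beer, wine and spirits, buyer-exempt → 0% → €0.00
Orange juice (64 oz) €6.21: unprepared groceries, buyer-exempt → 0% → €0.00
Olive oil (1 L) €15.90: unprepared groceries, buyer-exempt → 0% → €0.00
Cheddar block €9.87: unprepared groceries, buyer-exempt → 0% → €0.00
Spiral notebook €4.10: all other tangible goods → 7% → €0.29
Craft lager (4-pack) €11.11: beer, wine and spirits, buyer-exempt → 0% → €0.00
Subtotal = €582.58; tax = €9.37; total due = €591.95

€591.95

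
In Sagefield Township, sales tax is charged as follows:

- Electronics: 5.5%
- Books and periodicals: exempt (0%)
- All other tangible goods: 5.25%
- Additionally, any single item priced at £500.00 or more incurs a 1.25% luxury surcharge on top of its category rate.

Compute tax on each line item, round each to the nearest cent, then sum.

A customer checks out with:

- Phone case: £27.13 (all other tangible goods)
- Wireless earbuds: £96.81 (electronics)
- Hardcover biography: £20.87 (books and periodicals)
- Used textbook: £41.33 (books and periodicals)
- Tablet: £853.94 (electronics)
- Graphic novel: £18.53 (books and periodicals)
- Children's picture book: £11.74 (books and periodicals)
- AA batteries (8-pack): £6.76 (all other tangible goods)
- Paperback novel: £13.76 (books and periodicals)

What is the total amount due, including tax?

Phone case £27.13: all other tangible goods → 5.25% → £1.42
Wireless earbuds £96.81: electronics → 5.5% → £5.32
Hardcover biography £20.87: books and periodicals → 0% → £0.00
Used textbook £41.33: books and periodicals → 0% → £0.00
Tablet £853.94: electronics → 5.5% + 1.25% surcharge = 6.75% → £57.64
Graphic novel £18.53: books and periodicals → 0% → £0.00
Children's picture book £11.74: books and periodicals → 0% → £0.00
AA batteries (8-pack) £6.76: all other tangible goods → 5.25% → £0.35
Paperback novel £13.76: books and periodicals → 0% → £0.00
Subtotal = £1090.87; tax = £64.73; total due = £1155.60

£1155.60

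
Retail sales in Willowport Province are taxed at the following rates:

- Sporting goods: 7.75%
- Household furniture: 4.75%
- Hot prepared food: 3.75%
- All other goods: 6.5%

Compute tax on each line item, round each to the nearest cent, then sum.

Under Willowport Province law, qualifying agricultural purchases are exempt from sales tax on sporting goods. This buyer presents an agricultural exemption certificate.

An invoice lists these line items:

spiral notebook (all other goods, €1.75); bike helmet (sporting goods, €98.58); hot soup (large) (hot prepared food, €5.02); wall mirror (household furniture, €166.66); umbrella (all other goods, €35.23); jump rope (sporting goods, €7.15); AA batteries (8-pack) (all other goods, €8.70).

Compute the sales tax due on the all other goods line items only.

Spiral notebook €1.75: all other goods → 6.5% → €0.11
Umbrella €35.23: all other goods → 6.5% → €2.29
AA batteries (8-pack) €8.70: all other goods → 6.5% → €0.57
Tax on all other goods = €0.11 + €2.29 + €0.57 = €2.97

€2.97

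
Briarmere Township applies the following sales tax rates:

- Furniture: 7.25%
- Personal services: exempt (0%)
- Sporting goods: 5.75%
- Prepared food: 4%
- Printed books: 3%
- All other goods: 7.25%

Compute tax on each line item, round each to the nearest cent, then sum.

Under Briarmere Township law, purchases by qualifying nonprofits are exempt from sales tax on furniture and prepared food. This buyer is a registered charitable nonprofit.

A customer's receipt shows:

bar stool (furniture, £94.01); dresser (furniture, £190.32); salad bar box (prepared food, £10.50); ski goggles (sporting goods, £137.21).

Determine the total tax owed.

£7.89

Bar stool £94.01: furniture, buyer-exempt → 0% → £0.00
Dresser £190.32: furniture, buyer-exempt → 0% → £0.00
Salad bar box £10.50: prepared food, buyer-exempt → 0% → £0.00
Ski goggles £137.21: sporting goods → 5.75% → £7.89
Total tax = £7.89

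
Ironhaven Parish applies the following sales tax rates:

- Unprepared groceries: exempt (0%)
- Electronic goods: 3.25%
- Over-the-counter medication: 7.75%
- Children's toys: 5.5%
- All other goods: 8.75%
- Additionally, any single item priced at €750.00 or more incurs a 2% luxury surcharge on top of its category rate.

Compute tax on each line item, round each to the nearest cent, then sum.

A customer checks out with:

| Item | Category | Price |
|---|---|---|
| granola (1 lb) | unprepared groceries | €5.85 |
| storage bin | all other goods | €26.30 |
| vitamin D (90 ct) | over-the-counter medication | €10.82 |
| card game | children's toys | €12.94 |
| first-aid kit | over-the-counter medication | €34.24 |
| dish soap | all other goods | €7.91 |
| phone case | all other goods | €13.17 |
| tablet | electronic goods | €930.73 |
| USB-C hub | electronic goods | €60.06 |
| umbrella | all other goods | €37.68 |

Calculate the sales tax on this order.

Granola (1 lb) €5.85: unprepared groceries → 0% → €0.00
Storage bin €26.30: all other goods → 8.75% → €2.30
Vitamin D (90 ct) €10.82: over-the-counter medication → 7.75% → €0.84
Card game €12.94: children's toys → 5.5% → €0.71
First-aid kit €34.24: over-the-counter medication → 7.75% → €2.65
Dish soap €7.91: all other goods → 8.75% → €0.69
Phone case €13.17: all other goods → 8.75% → €1.15
Tablet €930.73: electronic goods → 3.25% + 2% surcharge = 5.25% → €48.86
USB-C hub €60.06: electronic goods → 3.25% → €1.95
Umbrella €37.68: all other goods → 8.75% → €3.30
Total tax = €2.30 + €0.84 + €0.71 + €2.65 + €0.69 + €1.15 + €48.86 + €1.95 + €3.30 = €62.45

€62.45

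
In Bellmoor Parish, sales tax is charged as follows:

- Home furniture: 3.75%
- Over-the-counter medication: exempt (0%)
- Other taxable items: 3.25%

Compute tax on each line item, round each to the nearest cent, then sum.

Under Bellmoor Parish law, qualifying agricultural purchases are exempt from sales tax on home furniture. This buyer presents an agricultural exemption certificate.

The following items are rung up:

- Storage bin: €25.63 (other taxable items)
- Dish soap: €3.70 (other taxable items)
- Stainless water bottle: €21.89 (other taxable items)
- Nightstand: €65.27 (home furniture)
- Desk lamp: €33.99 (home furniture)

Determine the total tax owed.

€1.66

Storage bin €25.63: other taxable items → 3.25% → €0.83
Dish soap €3.70: other taxable items → 3.25% → €0.12
Stainless water bottle €21.89: other taxable items → 3.25% → €0.71
Nightstand €65.27: home furniture, buyer-exempt → 0% → €0.00
Desk lamp €33.99: home furniture, buyer-exempt → 0% → €0.00
Total tax = €0.83 + €0.12 + €0.71 = €1.66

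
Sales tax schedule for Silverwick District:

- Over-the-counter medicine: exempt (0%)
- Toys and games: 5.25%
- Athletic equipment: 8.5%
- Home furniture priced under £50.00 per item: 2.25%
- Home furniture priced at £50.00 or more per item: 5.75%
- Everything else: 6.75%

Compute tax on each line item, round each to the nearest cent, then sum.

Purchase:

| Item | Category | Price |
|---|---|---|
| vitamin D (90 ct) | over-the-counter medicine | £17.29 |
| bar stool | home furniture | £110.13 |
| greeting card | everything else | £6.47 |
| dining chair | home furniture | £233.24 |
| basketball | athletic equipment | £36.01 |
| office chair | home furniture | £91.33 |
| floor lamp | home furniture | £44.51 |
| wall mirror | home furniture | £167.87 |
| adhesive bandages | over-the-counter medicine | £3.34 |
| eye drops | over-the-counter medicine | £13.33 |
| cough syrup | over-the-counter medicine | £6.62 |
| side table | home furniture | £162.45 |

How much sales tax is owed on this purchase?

£48.48

Vitamin D (90 ct) £17.29: over-the-counter medicine → 0% → £0.00
Bar stool £110.13: home furniture, £50.00 or more → 5.75% → £6.33
Greeting card £6.47: everything else → 6.75% → £0.44
Dining chair £233.24: home furniture, £50.00 or more → 5.75% → £13.41
Basketball £36.01: athletic equipment → 8.5% → £3.06
Office chair £91.33: home furniture, £50.00 or more → 5.75% → £5.25
Floor lamp £44.51: home furniture, under £50.00 → 2.25% → £1.00
Wall mirror £167.87: home furniture, £50.00 or more → 5.75% → £9.65
Adhesive bandages £3.34: over-the-counter medicine → 0% → £0.00
Eye drops £13.33: over-the-counter medicine → 0% → £0.00
Cough syrup £6.62: over-the-counter medicine → 0% → £0.00
Side table £162.45: home furniture, £50.00 or more → 5.75% → £9.34
Total tax = £6.33 + £0.44 + £13.41 + £3.06 + £5.25 + £1.00 + £9.65 + £9.34 = £48.48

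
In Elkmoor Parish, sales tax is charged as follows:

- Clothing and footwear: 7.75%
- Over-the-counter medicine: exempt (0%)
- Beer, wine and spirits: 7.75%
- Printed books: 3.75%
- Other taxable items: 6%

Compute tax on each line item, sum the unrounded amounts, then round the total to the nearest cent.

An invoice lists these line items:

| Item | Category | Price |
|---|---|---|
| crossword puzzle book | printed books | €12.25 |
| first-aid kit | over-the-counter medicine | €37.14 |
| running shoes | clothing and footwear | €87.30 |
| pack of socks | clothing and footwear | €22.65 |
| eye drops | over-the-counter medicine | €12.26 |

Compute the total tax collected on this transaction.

€8.98

Crossword puzzle book €12.25: printed books → 3.75% → €0.459375
First-aid kit €37.14: over-the-counter medicine → 0% → €0.00
Running shoes €87.30: clothing and footwear → 7.75% → €6.76575
Pack of socks €22.65: clothing and footwear → 7.75% → €1.755375
Eye drops €12.26: over-the-counter medicine → 0% → €0.00
Unrounded tax sum = €8.9805 → €8.98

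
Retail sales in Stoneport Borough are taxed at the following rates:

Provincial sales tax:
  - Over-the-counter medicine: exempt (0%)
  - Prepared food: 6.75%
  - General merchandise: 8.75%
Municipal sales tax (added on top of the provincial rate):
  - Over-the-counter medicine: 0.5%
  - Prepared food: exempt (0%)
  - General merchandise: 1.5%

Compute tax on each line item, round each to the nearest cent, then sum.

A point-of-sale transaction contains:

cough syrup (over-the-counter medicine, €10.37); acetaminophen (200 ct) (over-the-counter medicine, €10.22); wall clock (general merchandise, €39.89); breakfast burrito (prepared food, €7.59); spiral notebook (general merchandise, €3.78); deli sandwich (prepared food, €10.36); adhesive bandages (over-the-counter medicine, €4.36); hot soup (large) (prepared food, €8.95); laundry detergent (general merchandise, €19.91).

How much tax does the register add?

Cough syrup €10.37: over-the-counter medicine → 0% + 0.5% municipal = 0.5% → €0.05
Acetaminophen (200 ct) €10.22: over-the-counter medicine → 0% + 0.5% municipal = 0.5% → €0.05
Wall clock €39.89: general merchandise → 8.75% + 1.5% municipal = 10.25% → €4.09
Breakfast burrito €7.59: prepared food → 6.75% + 0% municipal = 6.75% → €0.51
Spiral notebook €3.78: general merchandise → 8.75% + 1.5% municipal = 10.25% → €0.39
Deli sandwich €10.36: prepared food → 6.75% + 0% municipal = 6.75% → €0.70
Adhesive bandages €4.36: over-the-counter medicine → 0% + 0.5% municipal = 0.5% → €0.02
Hot soup (large) €8.95: prepared food → 6.75% + 0% municipal = 6.75% → €0.60
Laundry detergent €19.91: general merchandise → 8.75% + 1.5% municipal = 10.25% → €2.04
Total tax = €0.05 + €0.05 + €4.09 + €0.51 + €0.39 + €0.70 + €0.02 + €0.60 + €2.04 = €8.45

€8.45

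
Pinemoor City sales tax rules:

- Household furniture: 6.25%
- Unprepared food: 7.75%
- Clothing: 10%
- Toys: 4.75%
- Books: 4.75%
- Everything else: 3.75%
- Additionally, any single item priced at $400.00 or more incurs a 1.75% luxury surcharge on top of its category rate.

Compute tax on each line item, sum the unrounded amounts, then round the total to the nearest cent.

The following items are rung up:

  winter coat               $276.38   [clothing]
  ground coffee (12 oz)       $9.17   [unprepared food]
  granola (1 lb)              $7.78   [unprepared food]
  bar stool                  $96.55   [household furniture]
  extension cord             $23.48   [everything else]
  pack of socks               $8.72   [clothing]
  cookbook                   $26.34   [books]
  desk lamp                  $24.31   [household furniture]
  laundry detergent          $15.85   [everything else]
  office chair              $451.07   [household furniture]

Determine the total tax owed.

Winter coat $276.38: clothing → 10% → $27.638
Ground coffee (12 oz) $9.17: unprepared food → 7.75% → $0.710675
Granola (1 lb) $7.78: unprepared food → 7.75% → $0.60295
Bar stool $96.55: household furniture → 6.25% → $6.034375
Extension cord $23.48: everything else → 3.75% → $0.8805
Pack of socks $8.72: clothing → 10% → $0.872
Cookbook $26.34: books → 4.75% → $1.25115
Desk lamp $24.31: household furniture → 6.25% → $1.519375
Laundry detergent $15.85: everything else → 3.75% → $0.594375
Office chair $451.07: household furniture → 6.25% + 1.75% surcharge = 8% → $36.0856
Unrounded tax sum = $76.189 → $76.19

$76.19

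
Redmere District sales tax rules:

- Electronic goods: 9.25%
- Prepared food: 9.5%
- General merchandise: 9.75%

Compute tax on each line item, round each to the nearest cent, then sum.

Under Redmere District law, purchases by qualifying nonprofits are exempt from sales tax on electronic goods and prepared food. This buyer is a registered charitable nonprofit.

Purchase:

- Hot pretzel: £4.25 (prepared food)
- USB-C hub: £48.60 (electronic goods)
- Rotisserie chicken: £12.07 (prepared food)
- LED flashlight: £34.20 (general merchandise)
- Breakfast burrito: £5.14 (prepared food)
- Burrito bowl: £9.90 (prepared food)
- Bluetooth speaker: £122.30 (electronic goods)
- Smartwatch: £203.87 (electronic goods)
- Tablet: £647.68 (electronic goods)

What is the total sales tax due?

£3.33

Hot pretzel £4.25: prepared food, buyer-exempt → 0% → £0.00
USB-C hub £48.60: electronic goods, buyer-exempt → 0% → £0.00
Rotisserie chicken £12.07: prepared food, buyer-exempt → 0% → £0.00
LED flashlight £34.20: general merchandise → 9.75% → £3.33
Breakfast burrito £5.14: prepared food, buyer-exempt → 0% → £0.00
Burrito bowl £9.90: prepared food, buyer-exempt → 0% → £0.00
Bluetooth speaker £122.30: electronic goods, buyer-exempt → 0% → £0.00
Smartwatch £203.87: electronic goods, buyer-exempt → 0% → £0.00
Tablet £647.68: electronic goods, buyer-exempt → 0% → £0.00
Total tax = £3.33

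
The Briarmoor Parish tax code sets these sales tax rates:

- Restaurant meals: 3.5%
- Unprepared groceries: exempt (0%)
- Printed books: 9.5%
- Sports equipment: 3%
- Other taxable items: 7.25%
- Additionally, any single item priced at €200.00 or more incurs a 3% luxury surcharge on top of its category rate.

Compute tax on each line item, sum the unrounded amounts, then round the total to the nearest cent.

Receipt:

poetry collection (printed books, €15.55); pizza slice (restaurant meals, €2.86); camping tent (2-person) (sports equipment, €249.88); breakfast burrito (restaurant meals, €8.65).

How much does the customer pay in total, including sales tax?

€293.81

Poetry collection €15.55: printed books → 9.5% → €1.47725
Pizza slice €2.86: restaurant meals → 3.5% → €0.1001
Camping tent (2-person) €249.88: sports equipment → 3% + 3% surcharge = 6% → €14.9928
Breakfast burrito €8.65: restaurant meals → 3.5% → €0.30275
Subtotal = €276.94; unrounded tax = €16.8729 → €16.87; total due = €293.81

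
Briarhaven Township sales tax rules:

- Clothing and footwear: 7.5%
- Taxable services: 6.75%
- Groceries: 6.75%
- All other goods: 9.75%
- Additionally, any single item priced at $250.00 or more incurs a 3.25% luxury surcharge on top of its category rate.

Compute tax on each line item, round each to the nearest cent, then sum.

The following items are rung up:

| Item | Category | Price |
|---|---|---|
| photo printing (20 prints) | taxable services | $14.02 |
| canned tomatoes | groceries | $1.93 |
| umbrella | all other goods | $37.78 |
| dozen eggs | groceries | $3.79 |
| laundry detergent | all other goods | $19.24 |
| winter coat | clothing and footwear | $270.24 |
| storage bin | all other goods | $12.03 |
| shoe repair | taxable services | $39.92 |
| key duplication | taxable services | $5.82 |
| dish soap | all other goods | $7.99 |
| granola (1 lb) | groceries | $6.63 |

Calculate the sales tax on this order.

$41.43

Photo printing (20 prints) $14.02: taxable services → 6.75% → $0.95
Canned tomatoes $1.93: groceries → 6.75% → $0.13
Umbrella $37.78: all other goods → 9.75% → $3.68
Dozen eggs $3.79: groceries → 6.75% → $0.26
Laundry detergent $19.24: all other goods → 9.75% → $1.88
Winter coat $270.24: clothing and footwear → 7.5% + 3.25% surcharge = 10.75% → $29.05
Storage bin $12.03: all other goods → 9.75% → $1.17
Shoe repair $39.92: taxable services → 6.75% → $2.69
Key duplication $5.82: taxable services → 6.75% → $0.39
Dish soap $7.99: all other goods → 9.75% → $0.78
Granola (1 lb) $6.63: groceries → 6.75% → $0.45
Total tax = $0.95 + $0.13 + $3.68 + $0.26 + $1.88 + $29.05 + $1.17 + $2.69 + $0.39 + $0.78 + $0.45 = $41.43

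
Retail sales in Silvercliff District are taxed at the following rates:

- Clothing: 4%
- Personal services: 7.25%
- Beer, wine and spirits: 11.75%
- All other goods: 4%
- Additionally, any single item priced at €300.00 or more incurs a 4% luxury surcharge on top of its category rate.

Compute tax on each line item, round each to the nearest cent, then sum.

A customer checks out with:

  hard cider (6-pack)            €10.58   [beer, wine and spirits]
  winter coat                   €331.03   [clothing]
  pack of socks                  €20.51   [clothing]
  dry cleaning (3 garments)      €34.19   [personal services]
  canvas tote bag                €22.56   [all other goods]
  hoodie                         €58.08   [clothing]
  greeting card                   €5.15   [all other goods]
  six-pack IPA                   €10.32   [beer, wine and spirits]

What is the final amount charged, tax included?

€528.08

Hard cider (6-pack) €10.58: beer, wine and spirits → 11.75% → €1.24
Winter coat €331.03: clothing → 4% + 4% surcharge = 8% → €26.48
Pack of socks €20.51: clothing → 4% → €0.82
Dry cleaning (3 garments) €34.19: personal services → 7.25% → €2.48
Canvas tote bag €22.56: all other goods → 4% → €0.90
Hoodie €58.08: clothing → 4% → €2.32
Greeting card €5.15: all other goods → 4% → €0.21
Six-pack IPA €10.32: beer, wine and spirits → 11.75% → €1.21
Subtotal = €492.42; tax = €35.66; total due = €528.08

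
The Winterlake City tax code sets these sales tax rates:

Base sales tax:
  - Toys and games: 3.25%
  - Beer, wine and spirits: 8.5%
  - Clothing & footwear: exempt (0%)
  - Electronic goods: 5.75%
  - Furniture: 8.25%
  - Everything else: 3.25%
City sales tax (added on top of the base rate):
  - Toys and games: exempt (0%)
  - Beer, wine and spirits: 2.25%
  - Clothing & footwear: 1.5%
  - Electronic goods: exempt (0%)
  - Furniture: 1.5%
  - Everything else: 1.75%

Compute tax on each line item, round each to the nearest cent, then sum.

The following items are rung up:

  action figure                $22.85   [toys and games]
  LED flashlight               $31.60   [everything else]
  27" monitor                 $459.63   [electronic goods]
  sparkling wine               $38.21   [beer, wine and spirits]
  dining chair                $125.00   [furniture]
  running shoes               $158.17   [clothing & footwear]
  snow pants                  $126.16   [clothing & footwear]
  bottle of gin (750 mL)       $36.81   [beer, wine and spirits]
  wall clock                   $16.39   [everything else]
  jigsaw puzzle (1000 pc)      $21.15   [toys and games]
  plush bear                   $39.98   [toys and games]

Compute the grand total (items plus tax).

$1132.03

Action figure $22.85: toys and games → 3.25% + 0% city = 3.25% → $0.74
LED flashlight $31.60: everything else → 3.25% + 1.75% city = 5% → $1.58
27" monitor $459.63: electronic goods → 5.75% + 0% city = 5.75% → $26.43
Sparkling wine $38.21: beer, wine and spirits → 8.5% + 2.25% city = 10.75% → $4.11
Dining chair $125.00: furniture → 8.25% + 1.5% city = 9.75% → $12.19
Running shoes $158.17: clothing & footwear → 0% + 1.5% city = 1.5% → $2.37
Snow pants $126.16: clothing & footwear → 0% + 1.5% city = 1.5% → $1.89
Bottle of gin (750 mL) $36.81: beer, wine and spirits → 8.5% + 2.25% city = 10.75% → $3.96
Wall clock $16.39: everything else → 3.25% + 1.75% city = 5% → $0.82
Jigsaw puzzle (1000 pc) $21.15: toys and games → 3.25% + 0% city = 3.25% → $0.69
Plush bear $39.98: toys and games → 3.25% + 0% city = 3.25% → $1.30
Subtotal = $1075.95; tax = $56.08; total due = $1132.03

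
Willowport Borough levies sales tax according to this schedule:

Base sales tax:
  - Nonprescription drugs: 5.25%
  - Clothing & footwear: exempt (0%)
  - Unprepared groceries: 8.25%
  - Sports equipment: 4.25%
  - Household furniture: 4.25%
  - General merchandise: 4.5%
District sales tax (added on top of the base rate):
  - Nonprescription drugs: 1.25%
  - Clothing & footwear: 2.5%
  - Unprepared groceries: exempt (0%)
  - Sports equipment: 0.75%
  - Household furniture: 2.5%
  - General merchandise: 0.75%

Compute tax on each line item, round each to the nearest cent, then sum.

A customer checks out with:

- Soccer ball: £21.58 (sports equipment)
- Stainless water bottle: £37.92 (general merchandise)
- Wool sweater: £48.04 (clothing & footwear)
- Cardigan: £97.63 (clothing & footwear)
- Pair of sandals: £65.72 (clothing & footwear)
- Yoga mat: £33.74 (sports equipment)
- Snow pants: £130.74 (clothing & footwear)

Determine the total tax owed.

£13.31

Soccer ball £21.58: sports equipment → 4.25% + 0.75% district = 5% → £1.08
Stainless water bottle £37.92: general merchandise → 4.5% + 0.75% district = 5.25% → £1.99
Wool sweater £48.04: clothing & footwear → 0% + 2.5% district = 2.5% → £1.20
Cardigan £97.63: clothing & footwear → 0% + 2.5% district = 2.5% → £2.44
Pair of sandals £65.72: clothing & footwear → 0% + 2.5% district = 2.5% → £1.64
Yoga mat £33.74: sports equipment → 4.25% + 0.75% district = 5% → £1.69
Snow pants £130.74: clothing & footwear → 0% + 2.5% district = 2.5% → £3.27
Total tax = £1.08 + £1.99 + £1.20 + £2.44 + £1.64 + £1.69 + £3.27 = £13.31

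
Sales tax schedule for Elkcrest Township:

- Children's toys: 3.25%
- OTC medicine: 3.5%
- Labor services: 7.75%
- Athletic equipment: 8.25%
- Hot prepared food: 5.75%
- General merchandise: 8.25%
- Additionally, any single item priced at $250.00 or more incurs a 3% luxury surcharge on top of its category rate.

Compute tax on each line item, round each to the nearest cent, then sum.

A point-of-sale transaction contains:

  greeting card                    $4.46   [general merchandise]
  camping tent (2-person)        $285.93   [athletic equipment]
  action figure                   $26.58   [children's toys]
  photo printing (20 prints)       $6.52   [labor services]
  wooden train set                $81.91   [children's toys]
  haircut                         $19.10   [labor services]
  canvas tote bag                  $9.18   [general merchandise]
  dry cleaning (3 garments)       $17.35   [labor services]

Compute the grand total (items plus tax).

Greeting card $4.46: general merchandise → 8.25% → $0.37
Camping tent (2-person) $285.93: athletic equipment → 8.25% + 3% surcharge = 11.25% → $32.17
Action figure $26.58: children's toys → 3.25% → $0.86
Photo printing (20 prints) $6.52: labor services → 7.75% → $0.51
Wooden train set $81.91: children's toys → 3.25% → $2.66
Haircut $19.10: labor services → 7.75% → $1.48
Canvas tote bag $9.18: general merchandise → 8.25% → $0.76
Dry cleaning (3 garments) $17.35: labor services → 7.75% → $1.34
Subtotal = $451.03; tax = $40.15; total due = $491.18

$491.18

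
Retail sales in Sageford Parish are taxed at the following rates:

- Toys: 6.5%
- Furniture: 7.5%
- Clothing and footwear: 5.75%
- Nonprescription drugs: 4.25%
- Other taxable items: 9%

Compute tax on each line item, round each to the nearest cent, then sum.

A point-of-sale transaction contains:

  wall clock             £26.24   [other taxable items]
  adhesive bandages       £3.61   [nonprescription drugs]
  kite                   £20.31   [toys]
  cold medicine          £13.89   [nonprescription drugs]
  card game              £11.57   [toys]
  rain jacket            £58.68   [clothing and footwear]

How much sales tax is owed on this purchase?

Wall clock £26.24: other taxable items → 9% → £2.36
Adhesive bandages £3.61: nonprescription drugs → 4.25% → £0.15
Kite £20.31: toys → 6.5% → £1.32
Cold medicine £13.89: nonprescription drugs → 4.25% → £0.59
Card game £11.57: toys → 6.5% → £0.75
Rain jacket £58.68: clothing and footwear → 5.75% → £3.37
Total tax = £2.36 + £0.15 + £1.32 + £0.59 + £0.75 + £3.37 = £8.54

£8.54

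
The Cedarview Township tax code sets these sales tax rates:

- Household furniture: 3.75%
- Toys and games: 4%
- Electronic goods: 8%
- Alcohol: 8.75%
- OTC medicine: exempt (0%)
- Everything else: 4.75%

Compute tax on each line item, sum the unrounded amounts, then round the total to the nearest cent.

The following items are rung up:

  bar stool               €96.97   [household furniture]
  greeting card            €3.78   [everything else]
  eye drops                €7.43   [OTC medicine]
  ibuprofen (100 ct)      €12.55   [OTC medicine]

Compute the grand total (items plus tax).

€124.55

Bar stool €96.97: household furniture → 3.75% → €3.636375
Greeting card €3.78: everything else → 4.75% → €0.17955
Eye drops €7.43: OTC medicine → 0% → €0.00
Ibuprofen (100 ct) €12.55: OTC medicine → 0% → €0.00
Subtotal = €120.73; unrounded tax = €3.815925 → €3.82; total due = €124.55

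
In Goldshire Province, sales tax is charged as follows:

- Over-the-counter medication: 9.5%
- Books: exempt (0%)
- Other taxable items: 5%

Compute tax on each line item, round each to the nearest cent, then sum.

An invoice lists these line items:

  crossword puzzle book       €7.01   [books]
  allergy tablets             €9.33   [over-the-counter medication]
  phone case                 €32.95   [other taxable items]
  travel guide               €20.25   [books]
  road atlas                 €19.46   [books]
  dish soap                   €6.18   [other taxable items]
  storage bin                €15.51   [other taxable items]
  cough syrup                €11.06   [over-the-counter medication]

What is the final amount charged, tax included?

€126.43

Crossword puzzle book €7.01: books → 0% → €0.00
Allergy tablets €9.33: over-the-counter medication → 9.5% → €0.89
Phone case €32.95: other taxable items → 5% → €1.65
Travel guide €20.25: books → 0% → €0.00
Road atlas €19.46: books → 0% → €0.00
Dish soap €6.18: other taxable items → 5% → €0.31
Storage bin €15.51: other taxable items → 5% → €0.78
Cough syrup €11.06: over-the-counter medication → 9.5% → €1.05
Subtotal = €121.75; tax = €4.68; total due = €126.43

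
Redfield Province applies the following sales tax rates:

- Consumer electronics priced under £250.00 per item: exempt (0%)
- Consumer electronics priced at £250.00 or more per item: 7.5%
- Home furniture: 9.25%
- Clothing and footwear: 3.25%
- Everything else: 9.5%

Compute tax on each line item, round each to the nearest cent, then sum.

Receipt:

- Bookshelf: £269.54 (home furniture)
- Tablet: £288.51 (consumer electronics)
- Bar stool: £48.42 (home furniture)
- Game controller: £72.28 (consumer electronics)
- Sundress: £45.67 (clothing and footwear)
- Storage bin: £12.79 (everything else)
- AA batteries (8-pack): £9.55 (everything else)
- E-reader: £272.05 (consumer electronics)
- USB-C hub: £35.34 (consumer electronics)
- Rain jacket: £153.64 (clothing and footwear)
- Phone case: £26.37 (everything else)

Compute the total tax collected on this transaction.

£82.56

Bookshelf £269.54: home furniture → 9.25% → £24.93
Tablet £288.51: consumer electronics, £250.00 or more → 7.5% → £21.64
Bar stool £48.42: home furniture → 9.25% → £4.48
Game controller £72.28: consumer electronics, under £250.00 → 0% → £0.00
Sundress £45.67: clothing and footwear → 3.25% → £1.48
Storage bin £12.79: everything else → 9.5% → £1.22
AA batteries (8-pack) £9.55: everything else → 9.5% → £0.91
E-reader £272.05: consumer electronics, £250.00 or more → 7.5% → £20.40
USB-C hub £35.34: consumer electronics, under £250.00 → 0% → £0.00
Rain jacket £153.64: clothing and footwear → 3.25% → £4.99
Phone case £26.37: everything else → 9.5% → £2.51
Total tax = £24.93 + £21.64 + £4.48 + £1.48 + £1.22 + £0.91 + £20.40 + £4.99 + £2.51 = £82.56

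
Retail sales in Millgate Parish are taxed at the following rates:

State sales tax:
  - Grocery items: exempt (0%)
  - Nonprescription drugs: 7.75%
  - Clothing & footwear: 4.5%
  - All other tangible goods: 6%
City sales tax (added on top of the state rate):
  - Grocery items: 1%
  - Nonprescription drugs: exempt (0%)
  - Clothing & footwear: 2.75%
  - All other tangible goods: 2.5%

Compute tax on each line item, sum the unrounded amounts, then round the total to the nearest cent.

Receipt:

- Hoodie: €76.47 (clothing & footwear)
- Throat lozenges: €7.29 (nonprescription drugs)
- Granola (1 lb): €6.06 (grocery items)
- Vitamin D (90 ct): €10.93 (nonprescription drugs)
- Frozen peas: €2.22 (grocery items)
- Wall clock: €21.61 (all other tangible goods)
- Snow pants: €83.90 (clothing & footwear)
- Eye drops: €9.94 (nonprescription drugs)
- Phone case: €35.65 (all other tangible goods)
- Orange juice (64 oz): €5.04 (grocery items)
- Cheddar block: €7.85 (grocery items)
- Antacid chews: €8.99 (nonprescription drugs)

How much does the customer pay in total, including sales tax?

Hoodie €76.47: clothing & footwear → 4.5% + 2.75% city = 7.25% → €5.544075
Throat lozenges €7.29: nonprescription drugs → 7.75% + 0% city = 7.75% → €0.564975
Granola (1 lb) €6.06: grocery items → 0% + 1% city = 1% → €0.0606
Vitamin D (90 ct) €10.93: nonprescription drugs → 7.75% + 0% city = 7.75% → €0.847075
Frozen peas €2.22: grocery items → 0% + 1% city = 1% → €0.0222
Wall clock €21.61: all other tangible goods → 6% + 2.5% city = 8.5% → €1.83685
Snow pants €83.90: clothing & footwear → 4.5% + 2.75% city = 7.25% → €6.08275
Eye drops €9.94: nonprescription drugs → 7.75% + 0% city = 7.75% → €0.77035
Phone case €35.65: all other tangible goods → 6% + 2.5% city = 8.5% → €3.03025
Orange juice (64 oz) €5.04: grocery items → 0% + 1% city = 1% → €0.0504
Cheddar block €7.85: grocery items → 0% + 1% city = 1% → €0.0785
Antacid chews €8.99: nonprescription drugs → 7.75% + 0% city = 7.75% → €0.696725
Subtotal = €275.95; unrounded tax = €19.58475 → €19.58; total due = €295.53

€295.53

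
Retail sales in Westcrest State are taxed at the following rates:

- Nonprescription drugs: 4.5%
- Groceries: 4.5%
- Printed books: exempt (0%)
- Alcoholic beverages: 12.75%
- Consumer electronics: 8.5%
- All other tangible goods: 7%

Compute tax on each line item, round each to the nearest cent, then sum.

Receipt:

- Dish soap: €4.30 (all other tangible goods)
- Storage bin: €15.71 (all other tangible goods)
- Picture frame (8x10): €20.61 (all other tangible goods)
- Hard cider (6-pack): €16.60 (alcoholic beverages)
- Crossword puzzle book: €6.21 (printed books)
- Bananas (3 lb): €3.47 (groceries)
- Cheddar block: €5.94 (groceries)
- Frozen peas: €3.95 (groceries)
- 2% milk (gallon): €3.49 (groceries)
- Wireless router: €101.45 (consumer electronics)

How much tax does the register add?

€14.35

Dish soap €4.30: all other tangible goods → 7% → €0.30
Storage bin €15.71: all other tangible goods → 7% → €1.10
Picture frame (8x10) €20.61: all other tangible goods → 7% → €1.44
Hard cider (6-pack) €16.60: alcoholic beverages → 12.75% → €2.12
Crossword puzzle book €6.21: printed books → 0% → €0.00
Bananas (3 lb) €3.47: groceries → 4.5% → €0.16
Cheddar block €5.94: groceries → 4.5% → €0.27
Frozen peas €3.95: groceries → 4.5% → €0.18
2% milk (gallon) €3.49: groceries → 4.5% → €0.16
Wireless router €101.45: consumer electronics → 8.5% → €8.62
Total tax = €0.30 + €1.10 + €1.44 + €2.12 + €0.16 + €0.27 + €0.18 + €0.16 + €8.62 = €14.35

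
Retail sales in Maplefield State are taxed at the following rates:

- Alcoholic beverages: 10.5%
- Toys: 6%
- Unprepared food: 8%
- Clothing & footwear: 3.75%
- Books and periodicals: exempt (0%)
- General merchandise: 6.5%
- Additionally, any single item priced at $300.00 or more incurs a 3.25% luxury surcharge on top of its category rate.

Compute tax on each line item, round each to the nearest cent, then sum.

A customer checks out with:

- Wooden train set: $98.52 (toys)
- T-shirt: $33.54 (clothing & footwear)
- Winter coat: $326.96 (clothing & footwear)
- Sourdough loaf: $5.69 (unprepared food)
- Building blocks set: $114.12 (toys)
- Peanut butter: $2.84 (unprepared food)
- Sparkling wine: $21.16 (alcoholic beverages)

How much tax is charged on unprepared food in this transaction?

$0.69

Sourdough loaf $5.69: unprepared food → 8% → $0.46
Peanut butter $2.84: unprepared food → 8% → $0.23
Tax on unprepared food = $0.46 + $0.23 = $0.69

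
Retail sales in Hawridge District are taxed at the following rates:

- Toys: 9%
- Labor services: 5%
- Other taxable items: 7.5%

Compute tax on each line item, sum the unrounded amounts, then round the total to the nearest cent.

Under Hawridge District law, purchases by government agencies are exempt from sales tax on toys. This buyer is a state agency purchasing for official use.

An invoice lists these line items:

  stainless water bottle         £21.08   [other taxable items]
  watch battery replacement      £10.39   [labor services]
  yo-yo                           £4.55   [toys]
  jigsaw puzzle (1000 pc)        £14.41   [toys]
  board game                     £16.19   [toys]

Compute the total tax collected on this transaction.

Stainless water bottle £21.08: other taxable items → 7.5% → £1.581
Watch battery replacement £10.39: labor services → 5% → £0.5195
Yo-yo £4.55: toys, buyer-exempt → 0% → £0.00
Jigsaw puzzle (1000 pc) £14.41: toys, buyer-exempt → 0% → £0.00
Board game £16.19: toys, buyer-exempt → 0% → £0.00
Unrounded tax sum = £2.1005 → £2.10

£2.10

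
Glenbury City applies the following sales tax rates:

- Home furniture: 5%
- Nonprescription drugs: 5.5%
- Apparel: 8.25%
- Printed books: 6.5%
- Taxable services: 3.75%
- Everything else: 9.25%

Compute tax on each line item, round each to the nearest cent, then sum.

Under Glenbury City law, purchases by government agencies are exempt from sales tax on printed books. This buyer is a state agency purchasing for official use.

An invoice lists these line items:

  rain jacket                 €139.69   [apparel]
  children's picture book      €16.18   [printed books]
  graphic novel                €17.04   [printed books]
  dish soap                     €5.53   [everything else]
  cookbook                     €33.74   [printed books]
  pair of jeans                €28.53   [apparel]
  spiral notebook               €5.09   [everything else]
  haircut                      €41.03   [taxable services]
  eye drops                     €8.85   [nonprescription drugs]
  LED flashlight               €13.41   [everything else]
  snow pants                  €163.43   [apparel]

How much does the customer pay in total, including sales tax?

€504.12

Rain jacket €139.69: apparel → 8.25% → €11.52
Children's picture book €16.18: printed books, buyer-exempt → 0% → €0.00
Graphic novel €17.04: printed books, buyer-exempt → 0% → €0.00
Dish soap €5.53: everything else → 9.25% → €0.51
Cookbook €33.74: printed books, buyer-exempt → 0% → €0.00
Pair of jeans €28.53: apparel → 8.25% → €2.35
Spiral notebook €5.09: everything else → 9.25% → €0.47
Haircut €41.03: taxable services → 3.75% → €1.54
Eye drops €8.85: nonprescription drugs → 5.5% → €0.49
LED flashlight €13.41: everything else → 9.25% → €1.24
Snow pants €163.43: apparel → 8.25% → €13.48
Subtotal = €472.52; tax = €31.60; total due = €504.12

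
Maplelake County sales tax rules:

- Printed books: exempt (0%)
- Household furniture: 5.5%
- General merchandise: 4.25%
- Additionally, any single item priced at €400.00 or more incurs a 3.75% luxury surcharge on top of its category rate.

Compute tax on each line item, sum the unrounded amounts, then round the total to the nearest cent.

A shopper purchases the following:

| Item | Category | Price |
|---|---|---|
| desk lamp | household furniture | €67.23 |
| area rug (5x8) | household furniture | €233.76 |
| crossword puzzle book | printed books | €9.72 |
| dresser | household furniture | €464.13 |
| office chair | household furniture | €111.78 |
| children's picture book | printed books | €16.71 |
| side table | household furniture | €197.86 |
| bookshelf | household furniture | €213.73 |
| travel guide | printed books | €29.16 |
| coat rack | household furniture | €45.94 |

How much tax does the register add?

€90.80

Desk lamp €67.23: household furniture → 5.5% → €3.69765
Area rug (5x8) €233.76: household furniture → 5.5% → €12.8568
Crossword puzzle book €9.72: printed books → 0% → €0.00
Dresser €464.13: household furniture → 5.5% + 3.75% surcharge = 9.25% → €42.932025
Office chair €111.78: household furniture → 5.5% → €6.1479
Children's picture book €16.71: printed books → 0% → €0.00
Side table €197.86: household furniture → 5.5% → €10.8823
Bookshelf €213.73: household furniture → 5.5% → €11.75515
Travel guide €29.16: printed books → 0% → €0.00
Coat rack €45.94: household furniture → 5.5% → €2.5267
Unrounded tax sum = €90.798525 → €90.80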